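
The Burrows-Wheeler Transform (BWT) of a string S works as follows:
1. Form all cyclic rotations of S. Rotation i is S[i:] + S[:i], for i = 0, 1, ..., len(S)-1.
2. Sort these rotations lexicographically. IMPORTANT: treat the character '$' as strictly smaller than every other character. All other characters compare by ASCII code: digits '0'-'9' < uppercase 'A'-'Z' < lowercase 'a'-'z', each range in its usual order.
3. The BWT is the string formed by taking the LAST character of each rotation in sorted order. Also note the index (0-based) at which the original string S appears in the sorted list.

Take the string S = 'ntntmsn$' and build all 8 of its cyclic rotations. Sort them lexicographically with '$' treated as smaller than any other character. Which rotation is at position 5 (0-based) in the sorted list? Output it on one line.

Answer: sn$ntntm

Derivation:
All 8 rotations (rotation i = S[i:]+S[:i]):
  rot[0] = ntntmsn$
  rot[1] = tntmsn$n
  rot[2] = ntmsn$nt
  rot[3] = tmsn$ntn
  rot[4] = msn$ntnt
  rot[5] = sn$ntntm
  rot[6] = n$ntntms
  rot[7] = $ntntmsn
Sorted (with $ < everything):
  sorted[0] = $ntntmsn
  sorted[1] = msn$ntnt
  sorted[2] = n$ntntms
  sorted[3] = ntmsn$nt
  sorted[4] = ntntmsn$
  sorted[5] = sn$ntntm
  sorted[6] = tmsn$ntn
  sorted[7] = tntmsn$n
sorted[5] = sn$ntntm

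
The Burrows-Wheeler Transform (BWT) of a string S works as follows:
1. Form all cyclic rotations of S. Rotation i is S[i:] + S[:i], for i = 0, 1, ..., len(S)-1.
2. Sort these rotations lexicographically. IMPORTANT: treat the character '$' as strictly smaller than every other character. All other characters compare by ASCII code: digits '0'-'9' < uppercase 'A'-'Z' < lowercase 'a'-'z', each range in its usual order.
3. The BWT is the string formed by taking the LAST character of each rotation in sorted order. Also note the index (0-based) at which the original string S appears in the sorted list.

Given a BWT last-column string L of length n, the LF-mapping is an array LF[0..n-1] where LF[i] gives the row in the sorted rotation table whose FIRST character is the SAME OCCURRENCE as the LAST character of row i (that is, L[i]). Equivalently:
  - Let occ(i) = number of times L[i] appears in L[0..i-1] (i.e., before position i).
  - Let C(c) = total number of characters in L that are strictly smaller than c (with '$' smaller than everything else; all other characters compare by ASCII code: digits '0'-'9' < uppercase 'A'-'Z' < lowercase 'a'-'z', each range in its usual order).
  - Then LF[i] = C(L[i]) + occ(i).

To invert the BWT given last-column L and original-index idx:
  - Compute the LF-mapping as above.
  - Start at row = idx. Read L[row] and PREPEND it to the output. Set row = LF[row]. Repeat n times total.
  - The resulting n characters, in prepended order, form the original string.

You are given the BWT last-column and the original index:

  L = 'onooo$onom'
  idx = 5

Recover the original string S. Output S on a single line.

Answer: onmooonoo$

Derivation:
LF mapping: 4 2 5 6 7 0 8 3 9 1
Walk LF starting at row 5, prepending L[row]:
  step 1: row=5, L[5]='$', prepend. Next row=LF[5]=0
  step 2: row=0, L[0]='o', prepend. Next row=LF[0]=4
  step 3: row=4, L[4]='o', prepend. Next row=LF[4]=7
  step 4: row=7, L[7]='n', prepend. Next row=LF[7]=3
  step 5: row=3, L[3]='o', prepend. Next row=LF[3]=6
  step 6: row=6, L[6]='o', prepend. Next row=LF[6]=8
  step 7: row=8, L[8]='o', prepend. Next row=LF[8]=9
  step 8: row=9, L[9]='m', prepend. Next row=LF[9]=1
  step 9: row=1, L[1]='n', prepend. Next row=LF[1]=2
  step 10: row=2, L[2]='o', prepend. Next row=LF[2]=5
Reversed output: onmooonoo$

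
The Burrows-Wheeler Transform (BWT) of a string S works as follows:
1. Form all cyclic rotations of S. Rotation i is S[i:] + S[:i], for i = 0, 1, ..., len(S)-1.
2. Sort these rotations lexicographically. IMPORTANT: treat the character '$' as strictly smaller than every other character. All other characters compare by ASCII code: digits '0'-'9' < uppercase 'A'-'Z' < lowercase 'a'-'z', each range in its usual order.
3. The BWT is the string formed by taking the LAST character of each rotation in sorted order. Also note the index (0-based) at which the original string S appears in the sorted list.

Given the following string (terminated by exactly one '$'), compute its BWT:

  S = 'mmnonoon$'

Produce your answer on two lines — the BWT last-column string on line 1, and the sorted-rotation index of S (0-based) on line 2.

All 9 rotations (rotation i = S[i:]+S[:i]):
  rot[0] = mmnonoon$
  rot[1] = mnonoon$m
  rot[2] = nonoon$mm
  rot[3] = onoon$mmn
  rot[4] = noon$mmno
  rot[5] = oon$mmnon
  rot[6] = on$mmnono
  rot[7] = n$mmnonoo
  rot[8] = $mmnonoon
Sorted (with $ < everything):
  sorted[0] = $mmnonoon  (last char: 'n')
  sorted[1] = mmnonoon$  (last char: '$')
  sorted[2] = mnonoon$m  (last char: 'm')
  sorted[3] = n$mmnonoo  (last char: 'o')
  sorted[4] = nonoon$mm  (last char: 'm')
  sorted[5] = noon$mmno  (last char: 'o')
  sorted[6] = on$mmnono  (last char: 'o')
  sorted[7] = onoon$mmn  (last char: 'n')
  sorted[8] = oon$mmnon  (last char: 'n')
Last column: n$momoonn
Original string S is at sorted index 1

Answer: n$momoonn
1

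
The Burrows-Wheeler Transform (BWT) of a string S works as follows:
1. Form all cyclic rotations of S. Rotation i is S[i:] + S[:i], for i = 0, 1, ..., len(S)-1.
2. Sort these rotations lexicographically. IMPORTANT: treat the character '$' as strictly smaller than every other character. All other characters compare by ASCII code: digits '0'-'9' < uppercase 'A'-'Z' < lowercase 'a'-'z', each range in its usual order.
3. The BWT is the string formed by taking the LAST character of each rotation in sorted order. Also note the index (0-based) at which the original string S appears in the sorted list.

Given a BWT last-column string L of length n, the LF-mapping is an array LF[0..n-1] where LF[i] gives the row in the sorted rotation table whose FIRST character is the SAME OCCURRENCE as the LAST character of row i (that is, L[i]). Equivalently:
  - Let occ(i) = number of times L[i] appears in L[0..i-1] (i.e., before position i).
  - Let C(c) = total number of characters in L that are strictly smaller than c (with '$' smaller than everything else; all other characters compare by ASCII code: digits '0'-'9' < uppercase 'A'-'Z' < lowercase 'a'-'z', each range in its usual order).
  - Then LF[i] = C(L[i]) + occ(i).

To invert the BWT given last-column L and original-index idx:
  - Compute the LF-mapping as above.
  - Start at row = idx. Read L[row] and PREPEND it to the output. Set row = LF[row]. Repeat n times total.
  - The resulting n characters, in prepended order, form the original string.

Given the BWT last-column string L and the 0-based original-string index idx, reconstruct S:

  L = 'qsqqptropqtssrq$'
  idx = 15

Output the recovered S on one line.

Answer: trsssoqrqpqtqpq$

Derivation:
LF mapping: 4 11 5 6 2 14 9 1 3 7 15 12 13 10 8 0
Walk LF starting at row 15, prepending L[row]:
  step 1: row=15, L[15]='$', prepend. Next row=LF[15]=0
  step 2: row=0, L[0]='q', prepend. Next row=LF[0]=4
  step 3: row=4, L[4]='p', prepend. Next row=LF[4]=2
  step 4: row=2, L[2]='q', prepend. Next row=LF[2]=5
  step 5: row=5, L[5]='t', prepend. Next row=LF[5]=14
  step 6: row=14, L[14]='q', prepend. Next row=LF[14]=8
  step 7: row=8, L[8]='p', prepend. Next row=LF[8]=3
  step 8: row=3, L[3]='q', prepend. Next row=LF[3]=6
  step 9: row=6, L[6]='r', prepend. Next row=LF[6]=9
  step 10: row=9, L[9]='q', prepend. Next row=LF[9]=7
  step 11: row=7, L[7]='o', prepend. Next row=LF[7]=1
  step 12: row=1, L[1]='s', prepend. Next row=LF[1]=11
  step 13: row=11, L[11]='s', prepend. Next row=LF[11]=12
  step 14: row=12, L[12]='s', prepend. Next row=LF[12]=13
  step 15: row=13, L[13]='r', prepend. Next row=LF[13]=10
  step 16: row=10, L[10]='t', prepend. Next row=LF[10]=15
Reversed output: trsssoqrqpqtqpq$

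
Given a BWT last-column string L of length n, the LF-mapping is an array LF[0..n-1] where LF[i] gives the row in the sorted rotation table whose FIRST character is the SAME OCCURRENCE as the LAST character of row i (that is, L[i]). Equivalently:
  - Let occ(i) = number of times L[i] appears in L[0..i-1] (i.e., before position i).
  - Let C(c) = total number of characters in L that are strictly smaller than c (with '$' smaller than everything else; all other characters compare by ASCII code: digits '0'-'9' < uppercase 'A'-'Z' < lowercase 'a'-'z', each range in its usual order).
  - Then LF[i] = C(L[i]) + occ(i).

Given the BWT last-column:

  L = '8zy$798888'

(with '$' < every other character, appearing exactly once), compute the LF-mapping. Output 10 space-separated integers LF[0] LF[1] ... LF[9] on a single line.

Answer: 2 9 8 0 1 7 3 4 5 6

Derivation:
Char counts: '$':1, '7':1, '8':5, '9':1, 'y':1, 'z':1
C (first-col start): C('$')=0, C('7')=1, C('8')=2, C('9')=7, C('y')=8, C('z')=9
L[0]='8': occ=0, LF[0]=C('8')+0=2+0=2
L[1]='z': occ=0, LF[1]=C('z')+0=9+0=9
L[2]='y': occ=0, LF[2]=C('y')+0=8+0=8
L[3]='$': occ=0, LF[3]=C('$')+0=0+0=0
L[4]='7': occ=0, LF[4]=C('7')+0=1+0=1
L[5]='9': occ=0, LF[5]=C('9')+0=7+0=7
L[6]='8': occ=1, LF[6]=C('8')+1=2+1=3
L[7]='8': occ=2, LF[7]=C('8')+2=2+2=4
L[8]='8': occ=3, LF[8]=C('8')+3=2+3=5
L[9]='8': occ=4, LF[9]=C('8')+4=2+4=6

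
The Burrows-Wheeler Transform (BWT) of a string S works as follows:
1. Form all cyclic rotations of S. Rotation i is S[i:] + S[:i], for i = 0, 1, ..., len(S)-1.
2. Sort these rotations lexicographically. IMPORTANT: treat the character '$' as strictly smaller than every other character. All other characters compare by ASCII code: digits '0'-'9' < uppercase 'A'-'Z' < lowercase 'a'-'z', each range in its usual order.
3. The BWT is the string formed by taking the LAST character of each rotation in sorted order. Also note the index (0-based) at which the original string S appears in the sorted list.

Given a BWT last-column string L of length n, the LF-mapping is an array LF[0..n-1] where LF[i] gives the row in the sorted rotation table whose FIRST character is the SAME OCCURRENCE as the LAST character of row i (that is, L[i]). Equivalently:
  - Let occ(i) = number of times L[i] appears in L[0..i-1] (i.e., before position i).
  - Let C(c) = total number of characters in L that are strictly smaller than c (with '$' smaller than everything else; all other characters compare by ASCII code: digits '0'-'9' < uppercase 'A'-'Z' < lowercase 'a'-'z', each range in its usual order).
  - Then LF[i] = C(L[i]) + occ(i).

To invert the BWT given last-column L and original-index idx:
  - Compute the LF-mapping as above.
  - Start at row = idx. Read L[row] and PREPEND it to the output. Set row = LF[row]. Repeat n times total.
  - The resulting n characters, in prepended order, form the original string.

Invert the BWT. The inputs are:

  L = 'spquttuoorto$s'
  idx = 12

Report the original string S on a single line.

LF mapping: 7 4 5 12 9 10 13 1 2 6 11 3 0 8
Walk LF starting at row 12, prepending L[row]:
  step 1: row=12, L[12]='$', prepend. Next row=LF[12]=0
  step 2: row=0, L[0]='s', prepend. Next row=LF[0]=7
  step 3: row=7, L[7]='o', prepend. Next row=LF[7]=1
  step 4: row=1, L[1]='p', prepend. Next row=LF[1]=4
  step 5: row=4, L[4]='t', prepend. Next row=LF[4]=9
  step 6: row=9, L[9]='r', prepend. Next row=LF[9]=6
  step 7: row=6, L[6]='u', prepend. Next row=LF[6]=13
  step 8: row=13, L[13]='s', prepend. Next row=LF[13]=8
  step 9: row=8, L[8]='o', prepend. Next row=LF[8]=2
  step 10: row=2, L[2]='q', prepend. Next row=LF[2]=5
  step 11: row=5, L[5]='t', prepend. Next row=LF[5]=10
  step 12: row=10, L[10]='t', prepend. Next row=LF[10]=11
  step 13: row=11, L[11]='o', prepend. Next row=LF[11]=3
  step 14: row=3, L[3]='u', prepend. Next row=LF[3]=12
Reversed output: uottqosurtpos$

Answer: uottqosurtpos$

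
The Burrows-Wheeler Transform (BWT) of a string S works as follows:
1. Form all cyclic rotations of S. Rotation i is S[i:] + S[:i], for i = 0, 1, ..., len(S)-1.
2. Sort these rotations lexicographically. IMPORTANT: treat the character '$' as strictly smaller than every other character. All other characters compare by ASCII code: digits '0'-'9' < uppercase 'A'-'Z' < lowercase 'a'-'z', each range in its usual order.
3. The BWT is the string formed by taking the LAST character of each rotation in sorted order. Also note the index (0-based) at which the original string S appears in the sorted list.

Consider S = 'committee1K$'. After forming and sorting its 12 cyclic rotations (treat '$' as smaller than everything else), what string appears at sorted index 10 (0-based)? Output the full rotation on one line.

All 12 rotations (rotation i = S[i:]+S[:i]):
  rot[0] = committee1K$
  rot[1] = ommittee1K$c
  rot[2] = mmittee1K$co
  rot[3] = mittee1K$com
  rot[4] = ittee1K$comm
  rot[5] = ttee1K$commi
  rot[6] = tee1K$commit
  rot[7] = ee1K$committ
  rot[8] = e1K$committe
  rot[9] = 1K$committee
  rot[10] = K$committee1
  rot[11] = $committee1K
Sorted (with $ < everything):
  sorted[0] = $committee1K
  sorted[1] = 1K$committee
  sorted[2] = K$committee1
  sorted[3] = committee1K$
  sorted[4] = e1K$committe
  sorted[5] = ee1K$committ
  sorted[6] = ittee1K$comm
  sorted[7] = mittee1K$com
  sorted[8] = mmittee1K$co
  sorted[9] = ommittee1K$c
  sorted[10] = tee1K$commit
  sorted[11] = ttee1K$commi
sorted[10] = tee1K$commit

Answer: tee1K$commit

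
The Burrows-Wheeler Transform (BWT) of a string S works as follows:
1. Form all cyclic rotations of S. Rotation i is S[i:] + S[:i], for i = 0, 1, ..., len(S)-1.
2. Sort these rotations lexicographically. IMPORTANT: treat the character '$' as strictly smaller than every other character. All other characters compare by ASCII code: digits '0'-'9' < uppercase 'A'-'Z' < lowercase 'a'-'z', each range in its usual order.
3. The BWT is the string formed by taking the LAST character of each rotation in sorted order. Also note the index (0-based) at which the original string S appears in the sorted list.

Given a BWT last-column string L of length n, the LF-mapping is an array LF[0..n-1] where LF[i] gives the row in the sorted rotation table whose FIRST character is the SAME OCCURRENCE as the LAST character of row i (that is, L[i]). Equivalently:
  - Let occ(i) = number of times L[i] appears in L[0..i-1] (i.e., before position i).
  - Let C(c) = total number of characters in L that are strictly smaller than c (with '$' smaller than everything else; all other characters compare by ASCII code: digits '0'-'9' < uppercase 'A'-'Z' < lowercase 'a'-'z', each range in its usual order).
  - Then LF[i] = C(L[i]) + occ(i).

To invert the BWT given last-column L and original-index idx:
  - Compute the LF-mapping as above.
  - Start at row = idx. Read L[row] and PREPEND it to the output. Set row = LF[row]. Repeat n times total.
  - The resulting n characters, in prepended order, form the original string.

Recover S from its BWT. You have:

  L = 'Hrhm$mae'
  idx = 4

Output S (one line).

LF mapping: 1 7 4 5 0 6 2 3
Walk LF starting at row 4, prepending L[row]:
  step 1: row=4, L[4]='$', prepend. Next row=LF[4]=0
  step 2: row=0, L[0]='H', prepend. Next row=LF[0]=1
  step 3: row=1, L[1]='r', prepend. Next row=LF[1]=7
  step 4: row=7, L[7]='e', prepend. Next row=LF[7]=3
  step 5: row=3, L[3]='m', prepend. Next row=LF[3]=5
  step 6: row=5, L[5]='m', prepend. Next row=LF[5]=6
  step 7: row=6, L[6]='a', prepend. Next row=LF[6]=2
  step 8: row=2, L[2]='h', prepend. Next row=LF[2]=4
Reversed output: hammerH$

Answer: hammerH$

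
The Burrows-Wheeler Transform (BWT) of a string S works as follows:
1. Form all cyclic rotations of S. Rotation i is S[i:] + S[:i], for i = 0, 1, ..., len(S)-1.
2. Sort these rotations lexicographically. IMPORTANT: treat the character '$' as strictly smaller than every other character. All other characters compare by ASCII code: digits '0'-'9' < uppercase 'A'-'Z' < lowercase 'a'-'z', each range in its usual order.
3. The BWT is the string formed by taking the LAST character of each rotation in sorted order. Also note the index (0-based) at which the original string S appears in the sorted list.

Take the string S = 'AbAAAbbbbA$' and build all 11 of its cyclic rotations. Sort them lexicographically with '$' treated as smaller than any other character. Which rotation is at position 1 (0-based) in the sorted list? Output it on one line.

Answer: A$AbAAAbbbb

Derivation:
All 11 rotations (rotation i = S[i:]+S[:i]):
  rot[0] = AbAAAbbbbA$
  rot[1] = bAAAbbbbA$A
  rot[2] = AAAbbbbA$Ab
  rot[3] = AAbbbbA$AbA
  rot[4] = AbbbbA$AbAA
  rot[5] = bbbbA$AbAAA
  rot[6] = bbbA$AbAAAb
  rot[7] = bbA$AbAAAbb
  rot[8] = bA$AbAAAbbb
  rot[9] = A$AbAAAbbbb
  rot[10] = $AbAAAbbbbA
Sorted (with $ < everything):
  sorted[0] = $AbAAAbbbbA
  sorted[1] = A$AbAAAbbbb
  sorted[2] = AAAbbbbA$Ab
  sorted[3] = AAbbbbA$AbA
  sorted[4] = AbAAAbbbbA$
  sorted[5] = AbbbbA$AbAA
  sorted[6] = bA$AbAAAbbb
  sorted[7] = bAAAbbbbA$A
  sorted[8] = bbA$AbAAAbb
  sorted[9] = bbbA$AbAAAb
  sorted[10] = bbbbA$AbAAA
sorted[1] = A$AbAAAbbbb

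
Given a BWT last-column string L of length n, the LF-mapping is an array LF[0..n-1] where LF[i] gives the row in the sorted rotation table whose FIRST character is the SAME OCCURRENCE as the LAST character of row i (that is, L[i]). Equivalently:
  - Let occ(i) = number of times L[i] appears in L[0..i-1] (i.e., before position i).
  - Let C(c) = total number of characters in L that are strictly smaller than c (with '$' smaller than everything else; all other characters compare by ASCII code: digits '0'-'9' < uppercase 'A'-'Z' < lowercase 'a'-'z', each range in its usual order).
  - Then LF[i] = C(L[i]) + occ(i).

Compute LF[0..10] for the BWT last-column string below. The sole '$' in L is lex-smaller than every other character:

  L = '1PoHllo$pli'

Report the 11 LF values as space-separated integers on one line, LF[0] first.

Char counts: '$':1, '1':1, 'H':1, 'P':1, 'i':1, 'l':3, 'o':2, 'p':1
C (first-col start): C('$')=0, C('1')=1, C('H')=2, C('P')=3, C('i')=4, C('l')=5, C('o')=8, C('p')=10
L[0]='1': occ=0, LF[0]=C('1')+0=1+0=1
L[1]='P': occ=0, LF[1]=C('P')+0=3+0=3
L[2]='o': occ=0, LF[2]=C('o')+0=8+0=8
L[3]='H': occ=0, LF[3]=C('H')+0=2+0=2
L[4]='l': occ=0, LF[4]=C('l')+0=5+0=5
L[5]='l': occ=1, LF[5]=C('l')+1=5+1=6
L[6]='o': occ=1, LF[6]=C('o')+1=8+1=9
L[7]='$': occ=0, LF[7]=C('$')+0=0+0=0
L[8]='p': occ=0, LF[8]=C('p')+0=10+0=10
L[9]='l': occ=2, LF[9]=C('l')+2=5+2=7
L[10]='i': occ=0, LF[10]=C('i')+0=4+0=4

Answer: 1 3 8 2 5 6 9 0 10 7 4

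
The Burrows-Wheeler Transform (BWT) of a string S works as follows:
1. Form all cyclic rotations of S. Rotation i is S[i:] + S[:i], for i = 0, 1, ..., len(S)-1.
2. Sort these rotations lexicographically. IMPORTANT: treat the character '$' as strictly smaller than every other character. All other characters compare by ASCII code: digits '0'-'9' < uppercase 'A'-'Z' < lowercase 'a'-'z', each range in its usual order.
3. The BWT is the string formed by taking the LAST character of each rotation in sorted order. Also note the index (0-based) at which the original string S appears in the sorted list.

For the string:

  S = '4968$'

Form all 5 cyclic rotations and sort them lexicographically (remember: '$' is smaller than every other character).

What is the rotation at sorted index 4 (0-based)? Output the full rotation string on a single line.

Answer: 968$4

Derivation:
All 5 rotations (rotation i = S[i:]+S[:i]):
  rot[0] = 4968$
  rot[1] = 968$4
  rot[2] = 68$49
  rot[3] = 8$496
  rot[4] = $4968
Sorted (with $ < everything):
  sorted[0] = $4968
  sorted[1] = 4968$
  sorted[2] = 68$49
  sorted[3] = 8$496
  sorted[4] = 968$4
sorted[4] = 968$4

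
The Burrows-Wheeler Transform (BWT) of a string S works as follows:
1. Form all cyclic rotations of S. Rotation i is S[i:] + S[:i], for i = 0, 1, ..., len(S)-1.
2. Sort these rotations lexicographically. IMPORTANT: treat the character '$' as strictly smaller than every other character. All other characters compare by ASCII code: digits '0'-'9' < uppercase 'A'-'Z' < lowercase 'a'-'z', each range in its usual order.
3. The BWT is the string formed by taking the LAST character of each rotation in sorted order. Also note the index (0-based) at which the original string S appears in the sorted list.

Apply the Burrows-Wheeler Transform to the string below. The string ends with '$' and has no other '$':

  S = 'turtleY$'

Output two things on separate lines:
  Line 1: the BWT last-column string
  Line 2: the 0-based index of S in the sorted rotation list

Answer: Yeltur$t
6

Derivation:
All 8 rotations (rotation i = S[i:]+S[:i]):
  rot[0] = turtleY$
  rot[1] = urtleY$t
  rot[2] = rtleY$tu
  rot[3] = tleY$tur
  rot[4] = leY$turt
  rot[5] = eY$turtl
  rot[6] = Y$turtle
  rot[7] = $turtleY
Sorted (with $ < everything):
  sorted[0] = $turtleY  (last char: 'Y')
  sorted[1] = Y$turtle  (last char: 'e')
  sorted[2] = eY$turtl  (last char: 'l')
  sorted[3] = leY$turt  (last char: 't')
  sorted[4] = rtleY$tu  (last char: 'u')
  sorted[5] = tleY$tur  (last char: 'r')
  sorted[6] = turtleY$  (last char: '$')
  sorted[7] = urtleY$t  (last char: 't')
Last column: Yeltur$t
Original string S is at sorted index 6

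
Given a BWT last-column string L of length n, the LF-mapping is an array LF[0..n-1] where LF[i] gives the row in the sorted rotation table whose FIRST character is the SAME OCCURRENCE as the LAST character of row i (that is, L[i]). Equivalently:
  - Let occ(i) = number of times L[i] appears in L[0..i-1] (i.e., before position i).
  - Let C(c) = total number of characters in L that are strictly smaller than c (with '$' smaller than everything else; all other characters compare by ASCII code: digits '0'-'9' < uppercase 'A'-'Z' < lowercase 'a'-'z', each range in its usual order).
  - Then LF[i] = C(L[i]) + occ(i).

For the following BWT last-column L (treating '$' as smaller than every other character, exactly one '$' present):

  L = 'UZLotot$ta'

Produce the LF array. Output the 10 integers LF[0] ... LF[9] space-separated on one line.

Answer: 2 3 1 5 7 6 8 0 9 4

Derivation:
Char counts: '$':1, 'L':1, 'U':1, 'Z':1, 'a':1, 'o':2, 't':3
C (first-col start): C('$')=0, C('L')=1, C('U')=2, C('Z')=3, C('a')=4, C('o')=5, C('t')=7
L[0]='U': occ=0, LF[0]=C('U')+0=2+0=2
L[1]='Z': occ=0, LF[1]=C('Z')+0=3+0=3
L[2]='L': occ=0, LF[2]=C('L')+0=1+0=1
L[3]='o': occ=0, LF[3]=C('o')+0=5+0=5
L[4]='t': occ=0, LF[4]=C('t')+0=7+0=7
L[5]='o': occ=1, LF[5]=C('o')+1=5+1=6
L[6]='t': occ=1, LF[6]=C('t')+1=7+1=8
L[7]='$': occ=0, LF[7]=C('$')+0=0+0=0
L[8]='t': occ=2, LF[8]=C('t')+2=7+2=9
L[9]='a': occ=0, LF[9]=C('a')+0=4+0=4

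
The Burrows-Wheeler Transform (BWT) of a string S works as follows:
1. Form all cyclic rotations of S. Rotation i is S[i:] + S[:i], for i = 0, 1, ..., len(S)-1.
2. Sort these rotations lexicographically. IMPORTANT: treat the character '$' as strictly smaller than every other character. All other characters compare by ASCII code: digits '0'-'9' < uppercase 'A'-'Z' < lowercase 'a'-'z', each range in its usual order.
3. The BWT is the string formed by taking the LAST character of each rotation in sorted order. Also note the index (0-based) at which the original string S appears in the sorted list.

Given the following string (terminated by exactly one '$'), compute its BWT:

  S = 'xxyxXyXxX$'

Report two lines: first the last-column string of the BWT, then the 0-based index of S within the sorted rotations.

All 10 rotations (rotation i = S[i:]+S[:i]):
  rot[0] = xxyxXyXxX$
  rot[1] = xyxXyXxX$x
  rot[2] = yxXyXxX$xx
  rot[3] = xXyXxX$xxy
  rot[4] = XyXxX$xxyx
  rot[5] = yXxX$xxyxX
  rot[6] = XxX$xxyxXy
  rot[7] = xX$xxyxXyX
  rot[8] = X$xxyxXyXx
  rot[9] = $xxyxXyXxX
Sorted (with $ < everything):
  sorted[0] = $xxyxXyXxX  (last char: 'X')
  sorted[1] = X$xxyxXyXx  (last char: 'x')
  sorted[2] = XxX$xxyxXy  (last char: 'y')
  sorted[3] = XyXxX$xxyx  (last char: 'x')
  sorted[4] = xX$xxyxXyX  (last char: 'X')
  sorted[5] = xXyXxX$xxy  (last char: 'y')
  sorted[6] = xxyxXyXxX$  (last char: '$')
  sorted[7] = xyxXyXxX$x  (last char: 'x')
  sorted[8] = yXxX$xxyxX  (last char: 'X')
  sorted[9] = yxXyXxX$xx  (last char: 'x')
Last column: XxyxXy$xXx
Original string S is at sorted index 6

Answer: XxyxXy$xXx
6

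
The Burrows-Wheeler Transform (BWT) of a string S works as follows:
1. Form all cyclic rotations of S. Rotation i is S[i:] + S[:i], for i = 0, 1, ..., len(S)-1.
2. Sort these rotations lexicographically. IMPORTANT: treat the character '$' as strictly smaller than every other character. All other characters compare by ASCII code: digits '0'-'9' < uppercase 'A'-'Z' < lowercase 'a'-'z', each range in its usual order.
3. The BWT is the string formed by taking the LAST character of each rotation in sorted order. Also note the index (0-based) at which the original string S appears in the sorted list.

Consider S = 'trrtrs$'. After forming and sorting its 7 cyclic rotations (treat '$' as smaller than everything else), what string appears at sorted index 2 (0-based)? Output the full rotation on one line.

All 7 rotations (rotation i = S[i:]+S[:i]):
  rot[0] = trrtrs$
  rot[1] = rrtrs$t
  rot[2] = rtrs$tr
  rot[3] = trs$trr
  rot[4] = rs$trrt
  rot[5] = s$trrtr
  rot[6] = $trrtrs
Sorted (with $ < everything):
  sorted[0] = $trrtrs
  sorted[1] = rrtrs$t
  sorted[2] = rs$trrt
  sorted[3] = rtrs$tr
  sorted[4] = s$trrtr
  sorted[5] = trrtrs$
  sorted[6] = trs$trr
sorted[2] = rs$trrt

Answer: rs$trrt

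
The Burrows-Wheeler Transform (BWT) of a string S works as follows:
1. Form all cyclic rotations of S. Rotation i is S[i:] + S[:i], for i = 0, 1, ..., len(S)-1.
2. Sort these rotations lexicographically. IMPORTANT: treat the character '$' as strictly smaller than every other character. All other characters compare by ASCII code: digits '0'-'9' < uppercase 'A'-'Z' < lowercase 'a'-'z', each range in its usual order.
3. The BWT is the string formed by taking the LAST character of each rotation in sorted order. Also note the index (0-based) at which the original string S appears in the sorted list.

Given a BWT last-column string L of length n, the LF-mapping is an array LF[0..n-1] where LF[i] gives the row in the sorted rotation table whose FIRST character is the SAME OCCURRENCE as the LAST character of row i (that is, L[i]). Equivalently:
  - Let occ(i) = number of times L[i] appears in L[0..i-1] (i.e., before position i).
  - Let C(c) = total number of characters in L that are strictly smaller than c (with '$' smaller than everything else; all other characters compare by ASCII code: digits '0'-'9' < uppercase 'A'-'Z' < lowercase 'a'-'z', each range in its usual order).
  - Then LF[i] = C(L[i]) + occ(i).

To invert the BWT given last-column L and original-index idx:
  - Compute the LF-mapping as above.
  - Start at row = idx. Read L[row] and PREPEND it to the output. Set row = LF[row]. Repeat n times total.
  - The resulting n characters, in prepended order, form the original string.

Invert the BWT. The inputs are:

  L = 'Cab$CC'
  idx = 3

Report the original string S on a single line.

Answer: CbCaC$

Derivation:
LF mapping: 1 4 5 0 2 3
Walk LF starting at row 3, prepending L[row]:
  step 1: row=3, L[3]='$', prepend. Next row=LF[3]=0
  step 2: row=0, L[0]='C', prepend. Next row=LF[0]=1
  step 3: row=1, L[1]='a', prepend. Next row=LF[1]=4
  step 4: row=4, L[4]='C', prepend. Next row=LF[4]=2
  step 5: row=2, L[2]='b', prepend. Next row=LF[2]=5
  step 6: row=5, L[5]='C', prepend. Next row=LF[5]=3
Reversed output: CbCaC$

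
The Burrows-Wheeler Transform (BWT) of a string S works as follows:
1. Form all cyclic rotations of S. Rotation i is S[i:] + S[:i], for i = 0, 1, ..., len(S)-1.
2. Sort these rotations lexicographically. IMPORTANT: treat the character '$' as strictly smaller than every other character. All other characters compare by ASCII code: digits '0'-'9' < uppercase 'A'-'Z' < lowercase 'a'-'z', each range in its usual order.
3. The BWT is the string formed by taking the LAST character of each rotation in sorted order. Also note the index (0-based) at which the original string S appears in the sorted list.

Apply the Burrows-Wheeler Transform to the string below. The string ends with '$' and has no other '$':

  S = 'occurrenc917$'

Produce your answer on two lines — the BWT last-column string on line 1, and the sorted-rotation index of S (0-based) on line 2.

All 13 rotations (rotation i = S[i:]+S[:i]):
  rot[0] = occurrenc917$
  rot[1] = ccurrenc917$o
  rot[2] = currenc917$oc
  rot[3] = urrenc917$occ
  rot[4] = rrenc917$occu
  rot[5] = renc917$occur
  rot[6] = enc917$occurr
  rot[7] = nc917$occurre
  rot[8] = c917$occurren
  rot[9] = 917$occurrenc
  rot[10] = 17$occurrenc9
  rot[11] = 7$occurrenc91
  rot[12] = $occurrenc917
Sorted (with $ < everything):
  sorted[0] = $occurrenc917  (last char: '7')
  sorted[1] = 17$occurrenc9  (last char: '9')
  sorted[2] = 7$occurrenc91  (last char: '1')
  sorted[3] = 917$occurrenc  (last char: 'c')
  sorted[4] = c917$occurren  (last char: 'n')
  sorted[5] = ccurrenc917$o  (last char: 'o')
  sorted[6] = currenc917$oc  (last char: 'c')
  sorted[7] = enc917$occurr  (last char: 'r')
  sorted[8] = nc917$occurre  (last char: 'e')
  sorted[9] = occurrenc917$  (last char: '$')
  sorted[10] = renc917$occur  (last char: 'r')
  sorted[11] = rrenc917$occu  (last char: 'u')
  sorted[12] = urrenc917$occ  (last char: 'c')
Last column: 791cnocre$ruc
Original string S is at sorted index 9

Answer: 791cnocre$ruc
9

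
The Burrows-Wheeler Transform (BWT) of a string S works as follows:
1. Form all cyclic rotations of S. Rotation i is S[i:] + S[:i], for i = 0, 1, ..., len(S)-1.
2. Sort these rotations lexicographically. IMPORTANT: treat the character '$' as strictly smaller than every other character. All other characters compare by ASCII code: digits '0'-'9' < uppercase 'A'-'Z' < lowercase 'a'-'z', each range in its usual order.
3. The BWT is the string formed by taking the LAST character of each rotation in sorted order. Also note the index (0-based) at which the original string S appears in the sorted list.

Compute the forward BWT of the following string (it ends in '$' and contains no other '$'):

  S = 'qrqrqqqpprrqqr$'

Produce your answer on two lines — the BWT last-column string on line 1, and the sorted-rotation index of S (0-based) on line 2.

Answer: rqpqqrrqr$qqrqp
9

Derivation:
All 15 rotations (rotation i = S[i:]+S[:i]):
  rot[0] = qrqrqqqpprrqqr$
  rot[1] = rqrqqqpprrqqr$q
  rot[2] = qrqqqpprrqqr$qr
  rot[3] = rqqqpprrqqr$qrq
  rot[4] = qqqpprrqqr$qrqr
  rot[5] = qqpprrqqr$qrqrq
  rot[6] = qpprrqqr$qrqrqq
  rot[7] = pprrqqr$qrqrqqq
  rot[8] = prrqqr$qrqrqqqp
  rot[9] = rrqqr$qrqrqqqpp
  rot[10] = rqqr$qrqrqqqppr
  rot[11] = qqr$qrqrqqqpprr
  rot[12] = qr$qrqrqqqpprrq
  rot[13] = r$qrqrqqqpprrqq
  rot[14] = $qrqrqqqpprrqqr
Sorted (with $ < everything):
  sorted[0] = $qrqrqqqpprrqqr  (last char: 'r')
  sorted[1] = pprrqqr$qrqrqqq  (last char: 'q')
  sorted[2] = prrqqr$qrqrqqqp  (last char: 'p')
  sorted[3] = qpprrqqr$qrqrqq  (last char: 'q')
  sorted[4] = qqpprrqqr$qrqrq  (last char: 'q')
  sorted[5] = qqqpprrqqr$qrqr  (last char: 'r')
  sorted[6] = qqr$qrqrqqqpprr  (last char: 'r')
  sorted[7] = qr$qrqrqqqpprrq  (last char: 'q')
  sorted[8] = qrqqqpprrqqr$qr  (last char: 'r')
  sorted[9] = qrqrqqqpprrqqr$  (last char: '$')
  sorted[10] = r$qrqrqqqpprrqq  (last char: 'q')
  sorted[11] = rqqqpprrqqr$qrq  (last char: 'q')
  sorted[12] = rqqr$qrqrqqqppr  (last char: 'r')
  sorted[13] = rqrqqqpprrqqr$q  (last char: 'q')
  sorted[14] = rrqqr$qrqrqqqpp  (last char: 'p')
Last column: rqpqqrrqr$qqrqp
Original string S is at sorted index 9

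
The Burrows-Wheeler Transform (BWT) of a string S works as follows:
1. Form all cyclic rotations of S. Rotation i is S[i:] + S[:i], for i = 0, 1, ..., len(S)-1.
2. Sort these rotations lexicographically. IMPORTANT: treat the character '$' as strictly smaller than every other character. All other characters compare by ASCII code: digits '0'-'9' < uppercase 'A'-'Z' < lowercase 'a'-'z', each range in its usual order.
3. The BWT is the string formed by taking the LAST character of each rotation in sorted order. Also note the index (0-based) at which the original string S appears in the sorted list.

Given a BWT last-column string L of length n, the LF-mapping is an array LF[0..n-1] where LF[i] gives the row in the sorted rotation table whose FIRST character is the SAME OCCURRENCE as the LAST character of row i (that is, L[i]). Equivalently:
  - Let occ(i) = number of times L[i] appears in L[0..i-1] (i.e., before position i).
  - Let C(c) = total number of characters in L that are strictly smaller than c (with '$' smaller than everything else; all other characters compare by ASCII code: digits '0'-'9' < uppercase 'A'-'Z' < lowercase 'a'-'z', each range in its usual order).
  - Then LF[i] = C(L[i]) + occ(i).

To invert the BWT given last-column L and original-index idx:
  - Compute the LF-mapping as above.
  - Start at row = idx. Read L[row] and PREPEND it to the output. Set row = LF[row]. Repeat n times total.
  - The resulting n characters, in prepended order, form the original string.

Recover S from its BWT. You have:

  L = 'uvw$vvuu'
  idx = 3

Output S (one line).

LF mapping: 1 4 7 0 5 6 2 3
Walk LF starting at row 3, prepending L[row]:
  step 1: row=3, L[3]='$', prepend. Next row=LF[3]=0
  step 2: row=0, L[0]='u', prepend. Next row=LF[0]=1
  step 3: row=1, L[1]='v', prepend. Next row=LF[1]=4
  step 4: row=4, L[4]='v', prepend. Next row=LF[4]=5
  step 5: row=5, L[5]='v', prepend. Next row=LF[5]=6
  step 6: row=6, L[6]='u', prepend. Next row=LF[6]=2
  step 7: row=2, L[2]='w', prepend. Next row=LF[2]=7
  step 8: row=7, L[7]='u', prepend. Next row=LF[7]=3
Reversed output: uwuvvvu$

Answer: uwuvvvu$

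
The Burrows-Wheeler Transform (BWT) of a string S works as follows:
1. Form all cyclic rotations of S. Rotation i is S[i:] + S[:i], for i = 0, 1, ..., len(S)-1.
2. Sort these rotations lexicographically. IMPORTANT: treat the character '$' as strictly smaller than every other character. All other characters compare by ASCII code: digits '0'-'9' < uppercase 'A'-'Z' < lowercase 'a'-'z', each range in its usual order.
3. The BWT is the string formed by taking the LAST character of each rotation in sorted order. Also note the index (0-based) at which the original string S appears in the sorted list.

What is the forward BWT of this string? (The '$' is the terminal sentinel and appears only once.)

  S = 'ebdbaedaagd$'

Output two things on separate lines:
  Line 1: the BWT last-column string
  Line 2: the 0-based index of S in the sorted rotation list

All 12 rotations (rotation i = S[i:]+S[:i]):
  rot[0] = ebdbaedaagd$
  rot[1] = bdbaedaagd$e
  rot[2] = dbaedaagd$eb
  rot[3] = baedaagd$ebd
  rot[4] = aedaagd$ebdb
  rot[5] = edaagd$ebdba
  rot[6] = daagd$ebdbae
  rot[7] = aagd$ebdbaed
  rot[8] = agd$ebdbaeda
  rot[9] = gd$ebdbaedaa
  rot[10] = d$ebdbaedaag
  rot[11] = $ebdbaedaagd
Sorted (with $ < everything):
  sorted[0] = $ebdbaedaagd  (last char: 'd')
  sorted[1] = aagd$ebdbaed  (last char: 'd')
  sorted[2] = aedaagd$ebdb  (last char: 'b')
  sorted[3] = agd$ebdbaeda  (last char: 'a')
  sorted[4] = baedaagd$ebd  (last char: 'd')
  sorted[5] = bdbaedaagd$e  (last char: 'e')
  sorted[6] = d$ebdbaedaag  (last char: 'g')
  sorted[7] = daagd$ebdbae  (last char: 'e')
  sorted[8] = dbaedaagd$eb  (last char: 'b')
  sorted[9] = ebdbaedaagd$  (last char: '$')
  sorted[10] = edaagd$ebdba  (last char: 'a')
  sorted[11] = gd$ebdbaedaa  (last char: 'a')
Last column: ddbadegeb$aa
Original string S is at sorted index 9

Answer: ddbadegeb$aa
9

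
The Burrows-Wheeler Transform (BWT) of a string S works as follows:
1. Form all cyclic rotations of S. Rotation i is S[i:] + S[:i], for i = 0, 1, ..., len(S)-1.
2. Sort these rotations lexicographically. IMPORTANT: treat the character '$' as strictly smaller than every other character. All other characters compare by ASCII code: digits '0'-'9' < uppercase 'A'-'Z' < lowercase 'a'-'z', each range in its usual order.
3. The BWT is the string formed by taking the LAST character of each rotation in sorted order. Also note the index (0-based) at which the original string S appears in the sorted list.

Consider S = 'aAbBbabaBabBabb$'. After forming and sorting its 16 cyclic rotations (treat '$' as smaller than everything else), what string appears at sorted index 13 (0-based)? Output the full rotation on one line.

Answer: baBabBabb$aAbBba

Derivation:
All 16 rotations (rotation i = S[i:]+S[:i]):
  rot[0] = aAbBbabaBabBabb$
  rot[1] = AbBbabaBabBabb$a
  rot[2] = bBbabaBabBabb$aA
  rot[3] = BbabaBabBabb$aAb
  rot[4] = babaBabBabb$aAbB
  rot[5] = abaBabBabb$aAbBb
  rot[6] = baBabBabb$aAbBba
  rot[7] = aBabBabb$aAbBbab
  rot[8] = BabBabb$aAbBbaba
  rot[9] = abBabb$aAbBbabaB
  rot[10] = bBabb$aAbBbabaBa
  rot[11] = Babb$aAbBbabaBab
  rot[12] = abb$aAbBbabaBabB
  rot[13] = bb$aAbBbabaBabBa
  rot[14] = b$aAbBbabaBabBab
  rot[15] = $aAbBbabaBabBabb
Sorted (with $ < everything):
  sorted[0] = $aAbBbabaBabBabb
  sorted[1] = AbBbabaBabBabb$a
  sorted[2] = BabBabb$aAbBbaba
  sorted[3] = Babb$aAbBbabaBab
  sorted[4] = BbabaBabBabb$aAb
  sorted[5] = aAbBbabaBabBabb$
  sorted[6] = aBabBabb$aAbBbab
  sorted[7] = abBabb$aAbBbabaB
  sorted[8] = abaBabBabb$aAbBb
  sorted[9] = abb$aAbBbabaBabB
  sorted[10] = b$aAbBbabaBabBab
  sorted[11] = bBabb$aAbBbabaBa
  sorted[12] = bBbabaBabBabb$aA
  sorted[13] = baBabBabb$aAbBba
  sorted[14] = babaBabBabb$aAbB
  sorted[15] = bb$aAbBbabaBabBa
sorted[13] = baBabBabb$aAbBba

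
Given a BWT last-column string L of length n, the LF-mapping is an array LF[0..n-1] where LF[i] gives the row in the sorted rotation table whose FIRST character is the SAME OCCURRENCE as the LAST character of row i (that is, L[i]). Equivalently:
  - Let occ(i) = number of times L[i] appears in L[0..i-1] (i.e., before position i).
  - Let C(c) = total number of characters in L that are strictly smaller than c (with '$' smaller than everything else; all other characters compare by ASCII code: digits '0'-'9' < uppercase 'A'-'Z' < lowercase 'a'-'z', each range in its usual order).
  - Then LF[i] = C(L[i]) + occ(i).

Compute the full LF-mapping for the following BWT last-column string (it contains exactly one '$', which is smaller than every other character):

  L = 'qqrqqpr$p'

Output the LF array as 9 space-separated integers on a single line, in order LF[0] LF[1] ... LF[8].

Answer: 3 4 7 5 6 1 8 0 2

Derivation:
Char counts: '$':1, 'p':2, 'q':4, 'r':2
C (first-col start): C('$')=0, C('p')=1, C('q')=3, C('r')=7
L[0]='q': occ=0, LF[0]=C('q')+0=3+0=3
L[1]='q': occ=1, LF[1]=C('q')+1=3+1=4
L[2]='r': occ=0, LF[2]=C('r')+0=7+0=7
L[3]='q': occ=2, LF[3]=C('q')+2=3+2=5
L[4]='q': occ=3, LF[4]=C('q')+3=3+3=6
L[5]='p': occ=0, LF[5]=C('p')+0=1+0=1
L[6]='r': occ=1, LF[6]=C('r')+1=7+1=8
L[7]='$': occ=0, LF[7]=C('$')+0=0+0=0
L[8]='p': occ=1, LF[8]=C('p')+1=1+1=2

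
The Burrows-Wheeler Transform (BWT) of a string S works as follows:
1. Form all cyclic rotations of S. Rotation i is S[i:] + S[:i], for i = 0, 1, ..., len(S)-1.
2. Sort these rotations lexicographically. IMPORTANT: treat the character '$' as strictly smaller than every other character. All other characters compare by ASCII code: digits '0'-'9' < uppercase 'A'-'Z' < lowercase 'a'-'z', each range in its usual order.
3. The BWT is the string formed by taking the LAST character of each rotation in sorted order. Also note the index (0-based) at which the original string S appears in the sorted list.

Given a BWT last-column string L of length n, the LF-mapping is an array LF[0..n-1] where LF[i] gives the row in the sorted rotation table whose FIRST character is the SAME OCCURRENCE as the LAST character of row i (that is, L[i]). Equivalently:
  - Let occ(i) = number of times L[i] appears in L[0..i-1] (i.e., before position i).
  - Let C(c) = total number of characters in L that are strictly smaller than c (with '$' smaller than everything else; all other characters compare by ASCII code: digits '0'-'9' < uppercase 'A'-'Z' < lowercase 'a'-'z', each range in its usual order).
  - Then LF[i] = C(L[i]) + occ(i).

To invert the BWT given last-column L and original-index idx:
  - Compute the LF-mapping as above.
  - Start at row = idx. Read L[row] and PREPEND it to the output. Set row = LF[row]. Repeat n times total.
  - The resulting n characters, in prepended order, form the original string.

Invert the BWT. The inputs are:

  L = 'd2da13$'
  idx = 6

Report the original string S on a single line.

LF mapping: 5 2 6 4 1 3 0
Walk LF starting at row 6, prepending L[row]:
  step 1: row=6, L[6]='$', prepend. Next row=LF[6]=0
  step 2: row=0, L[0]='d', prepend. Next row=LF[0]=5
  step 3: row=5, L[5]='3', prepend. Next row=LF[5]=3
  step 4: row=3, L[3]='a', prepend. Next row=LF[3]=4
  step 5: row=4, L[4]='1', prepend. Next row=LF[4]=1
  step 6: row=1, L[1]='2', prepend. Next row=LF[1]=2
  step 7: row=2, L[2]='d', prepend. Next row=LF[2]=6
Reversed output: d21a3d$

Answer: d21a3d$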